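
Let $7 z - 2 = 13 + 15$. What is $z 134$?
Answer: $\frac{4020}{7} \approx 574.29$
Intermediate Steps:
$z = \frac{30}{7}$ ($z = \frac{2}{7} + \frac{13 + 15}{7} = \frac{2}{7} + \frac{1}{7} \cdot 28 = \frac{2}{7} + 4 = \frac{30}{7} \approx 4.2857$)
$z 134 = \frac{30}{7} \cdot 134 = \frac{4020}{7}$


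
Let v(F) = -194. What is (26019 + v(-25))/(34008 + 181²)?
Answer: 25825/66769 ≈ 0.38678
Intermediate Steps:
(26019 + v(-25))/(34008 + 181²) = (26019 - 194)/(34008 + 181²) = 25825/(34008 + 32761) = 25825/66769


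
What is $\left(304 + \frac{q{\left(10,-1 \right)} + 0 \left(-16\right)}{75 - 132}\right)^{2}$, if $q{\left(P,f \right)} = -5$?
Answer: $\frac{300432889}{3249} \approx 92469.0$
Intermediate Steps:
$\left(304 + \frac{q{\left(10,-1 \right)} + 0 \left(-16\right)}{75 - 132}\right)^{2} = \left(304 + \frac{-5 + 0 \left(-16\right)}{75 - 132}\right)^{2} = \left(304 + \frac{-5 + 0}{-57}\right)^{2} = \left(304 - - \frac{5}{57}\right)^{2} = \left(304 + \frac{5}{57}\right)^{2} = \left(\frac{17333}{57}\right)^{2} = \frac{300432889}{3249}$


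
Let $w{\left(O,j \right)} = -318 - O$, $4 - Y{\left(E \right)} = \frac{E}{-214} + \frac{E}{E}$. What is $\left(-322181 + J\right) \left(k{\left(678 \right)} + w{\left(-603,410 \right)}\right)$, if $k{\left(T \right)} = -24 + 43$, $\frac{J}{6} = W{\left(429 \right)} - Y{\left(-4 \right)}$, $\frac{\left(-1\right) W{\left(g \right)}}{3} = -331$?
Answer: $- \frac{10286683600}{107} \approx -9.6137 \cdot 10^{7}$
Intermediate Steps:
$Y{\left(E \right)} = 3 + \frac{E}{214}$ ($Y{\left(E \right)} = 4 - \left(\frac{E}{-214} + \frac{E}{E}\right) = 4 - \left(E \left(- \frac{1}{214}\right) + 1\right) = 4 - \left(- \frac{E}{214} + 1\right) = 4 - \left(1 - \frac{E}{214}\right) = 4 + \left(-1 + \frac{E}{214}\right) = 3 + \frac{E}{214}$)
$W{\left(g \right)} = 993$ ($W{\left(g \right)} = \left(-3\right) \left(-331\right) = 993$)
$J = \frac{635592}{107}$ ($J = 6 \left(993 - \left(3 + \frac{1}{214} \left(-4\right)\right)\right) = 6 \left(993 - \left(3 - \frac{2}{107}\right)\right) = 6 \left(993 - \frac{319}{107}\right) = 6 \cdot \frac{105932}{107} = \frac{635592}{107} \approx 5940.1$)
$k{\left(T \right)} = 19$
$\left(-322181 + J\right) \left(k{\left(678 \right)} + w{\left(-603,410 \right)}\right) = \left(-322181 + \frac{635592}{107}\right) \left(19 - -285\right) = - \frac{33837775 \left(19 + \left(-318 + 603\right)\right)}{107} = - \frac{33837775 \left(19 + 285\right)}{107} = \left(- \frac{33837775}{107}\right) 304 = - \frac{10286683600}{107}$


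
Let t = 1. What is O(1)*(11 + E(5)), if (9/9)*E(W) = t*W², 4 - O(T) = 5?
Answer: -36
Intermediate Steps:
O(T) = -1 (O(T) = 4 - 1*5 = 4 - 5 = -1)
E(W) = W² (E(W) = 1*W² = W²)
O(1)*(11 + E(5)) = -(11 + 5²) = -(11 + 25) = -1*36 = -36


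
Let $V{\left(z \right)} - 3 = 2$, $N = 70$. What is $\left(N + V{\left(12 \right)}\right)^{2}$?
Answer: $5625$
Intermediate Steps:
$V{\left(z \right)} = 5$ ($V{\left(z \right)} = 3 + 2 = 5$)
$\left(N + V{\left(12 \right)}\right)^{2} = \left(70 + 5\right)^{2} = 75^{2} = 5625$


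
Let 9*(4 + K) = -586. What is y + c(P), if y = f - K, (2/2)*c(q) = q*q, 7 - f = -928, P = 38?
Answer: 22033/9 ≈ 2448.1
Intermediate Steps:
K = -622/9 (K = -4 + (1/9)*(-586) = -4 - 586/9 = -622/9 ≈ -69.111)
f = 935 (f = 7 - 1*(-928) = 7 + 928 = 935)
c(q) = q**2 (c(q) = q*q = q**2)
y = 9037/9 (y = 935 - 1*(-622/9) = 935 + 622/9 = 9037/9 ≈ 1004.1)
y + c(P) = 9037/9 + 38**2 = 9037/9 + 1444 = 22033/9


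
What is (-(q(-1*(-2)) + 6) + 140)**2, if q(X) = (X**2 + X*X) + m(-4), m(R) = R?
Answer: 16900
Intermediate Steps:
q(X) = -4 + 2*X**2 (q(X) = (X**2 + X*X) - 4 = (X**2 + X**2) - 4 = 2*X**2 - 4 = -4 + 2*X**2)
(-(q(-1*(-2)) + 6) + 140)**2 = (-((-4 + 2*(-1*(-2))**2) + 6) + 140)**2 = (-((-4 + 2*2**2) + 6) + 140)**2 = (-((-4 + 2*4) + 6) + 140)**2 = (-((-4 + 8) + 6) + 140)**2 = (-(4 + 6) + 140)**2 = (-1*10 + 140)**2 = (-10 + 140)**2 = 130**2 = 16900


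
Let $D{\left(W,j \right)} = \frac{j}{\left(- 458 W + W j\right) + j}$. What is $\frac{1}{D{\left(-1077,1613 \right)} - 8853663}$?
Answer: $- \frac{1242322}{10999100327099} \approx -1.1295 \cdot 10^{-7}$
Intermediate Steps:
$D{\left(W,j \right)} = \frac{j}{j - 458 W + W j}$
$\frac{1}{D{\left(-1077,1613 \right)} - 8853663} = \frac{1}{\frac{1613}{1613 - -493266 - 1737201} - 8853663} = \frac{1}{\frac{1613}{1613 + 493266 - 1737201} - 8853663} = \frac{1}{\frac{1613}{-1242322} - 8853663} = \frac{1}{1613 \left(- \frac{1}{1242322}\right) - 8853663} = \frac{1}{- \frac{1613}{1242322} - 8853663} = \frac{1}{- \frac{10999100327099}{1242322}} = - \frac{1242322}{10999100327099}$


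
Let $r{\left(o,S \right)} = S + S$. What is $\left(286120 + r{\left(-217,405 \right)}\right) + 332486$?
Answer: $619416$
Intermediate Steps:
$r{\left(o,S \right)} = 2 S$
$\left(286120 + r{\left(-217,405 \right)}\right) + 332486 = \left(286120 + 2 \cdot 405\right) + 332486 = \left(286120 + 810\right) + 332486 = 286930 + 332486 = 619416$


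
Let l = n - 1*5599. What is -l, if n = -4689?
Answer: 10288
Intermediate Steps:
l = -10288 (l = -4689 - 1*5599 = -4689 - 5599 = -10288)
-l = -1*(-10288) = 10288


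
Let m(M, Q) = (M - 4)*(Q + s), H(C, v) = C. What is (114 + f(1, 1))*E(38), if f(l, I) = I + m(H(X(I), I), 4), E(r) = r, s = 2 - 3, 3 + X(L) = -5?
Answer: 3002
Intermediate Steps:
X(L) = -8 (X(L) = -3 - 5 = -8)
s = -1
m(M, Q) = (-1 + Q)*(-4 + M) (m(M, Q) = (M - 4)*(Q - 1) = (-4 + M)*(-1 + Q) = (-1 + Q)*(-4 + M))
f(l, I) = -36 + I (f(l, I) = I + (4 - 1*(-8) - 4*4 - 8*4) = I + (4 + 8 - 16 - 32) = I - 36 = -36 + I)
(114 + f(1, 1))*E(38) = (114 + (-36 + 1))*38 = (114 - 35)*38 = 79*38 = 3002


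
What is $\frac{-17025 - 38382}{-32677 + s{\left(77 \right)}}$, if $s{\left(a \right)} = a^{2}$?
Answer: $\frac{18469}{8916} \approx 2.0714$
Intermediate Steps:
$\frac{-17025 - 38382}{-32677 + s{\left(77 \right)}} = \frac{-17025 - 38382}{-32677 + 77^{2}} = - \frac{55407}{-32677 + 5929} = - \frac{55407}{-26748} = \left(-55407\right) \left(- \frac{1}{26748}\right) = \frac{18469}{8916}$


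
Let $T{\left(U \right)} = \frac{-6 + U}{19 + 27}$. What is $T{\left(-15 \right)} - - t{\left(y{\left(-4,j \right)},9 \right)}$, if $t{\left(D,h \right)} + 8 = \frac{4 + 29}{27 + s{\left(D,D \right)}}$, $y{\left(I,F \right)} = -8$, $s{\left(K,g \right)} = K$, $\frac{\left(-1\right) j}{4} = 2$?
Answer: $- \frac{5873}{874} \approx -6.7197$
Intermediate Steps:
$j = -8$ ($j = \left(-4\right) 2 = -8$)
$t{\left(D,h \right)} = -8 + \frac{33}{27 + D}$ ($t{\left(D,h \right)} = -8 + \frac{4 + 29}{27 + D} = -8 + \frac{33}{27 + D}$)
$T{\left(U \right)} = - \frac{3}{23} + \frac{U}{46}$ ($T{\left(U \right)} = \frac{-6 + U}{46} = \left(-6 + U\right) \frac{1}{46} = - \frac{3}{23} + \frac{U}{46}$)
$T{\left(-15 \right)} - - t{\left(y{\left(-4,j \right)},9 \right)} = \left(- \frac{3}{23} + \frac{1}{46} \left(-15\right)\right) - - \frac{-183 - -64}{27 - 8} = \left(- \frac{3}{23} - \frac{15}{46}\right) - - \frac{-183 + 64}{19} = - \frac{21}{46} - - \frac{-119}{19} = - \frac{21}{46} - \left(-1\right) \left(- \frac{119}{19}\right) = - \frac{21}{46} - \frac{119}{19} = - \frac{5873}{874}$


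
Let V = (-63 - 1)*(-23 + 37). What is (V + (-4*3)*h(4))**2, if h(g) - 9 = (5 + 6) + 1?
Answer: 1317904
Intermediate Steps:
h(g) = 21 (h(g) = 9 + ((5 + 6) + 1) = 9 + (11 + 1) = 9 + 12 = 21)
V = -896 (V = -64*14 = -896)
(V + (-4*3)*h(4))**2 = (-896 - 4*3*21)**2 = (-896 - 12*21)**2 = (-896 - 252)**2 = (-1148)**2 = 1317904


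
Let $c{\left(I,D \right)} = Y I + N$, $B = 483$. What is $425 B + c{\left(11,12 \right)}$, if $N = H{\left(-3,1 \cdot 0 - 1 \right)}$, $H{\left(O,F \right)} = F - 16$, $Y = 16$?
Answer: $205434$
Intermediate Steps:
$H{\left(O,F \right)} = -16 + F$ ($H{\left(O,F \right)} = F - 16 = -16 + F$)
$N = -17$ ($N = -16 + \left(1 \cdot 0 - 1\right) = -16 + \left(0 - 1\right) = -16 - 1 = -17$)
$c{\left(I,D \right)} = -17 + 16 I$ ($c{\left(I,D \right)} = 16 I - 17 = -17 + 16 I$)
$425 B + c{\left(11,12 \right)} = 425 \cdot 483 + \left(-17 + 16 \cdot 11\right) = 205275 + \left(-17 + 176\right) = 205275 + 159 = 205434$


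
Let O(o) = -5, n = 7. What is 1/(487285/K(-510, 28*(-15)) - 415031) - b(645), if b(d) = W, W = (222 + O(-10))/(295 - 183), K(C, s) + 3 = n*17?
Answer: -1477347497/762500976 ≈ -1.9375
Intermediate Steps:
K(C, s) = 116 (K(C, s) = -3 + 7*17 = -3 + 119 = 116)
W = 31/16 (W = (222 - 5)/(295 - 183) = 217/112 = 217*(1/112) = 31/16 ≈ 1.9375)
b(d) = 31/16
1/(487285/K(-510, 28*(-15)) - 415031) - b(645) = 1/(487285/116 - 415031) - 1*31/16 = 1/(487285*(1/116) - 415031) - 31/16 = 1/(487285/116 - 415031) - 31/16 = 1/(-47656311/116) - 31/16 = -116/47656311 - 31/16 = -1477347497/762500976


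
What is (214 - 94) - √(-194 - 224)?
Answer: 120 - I*√418 ≈ 120.0 - 20.445*I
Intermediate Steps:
(214 - 94) - √(-194 - 224) = 120 - √(-418) = 120 - I*√418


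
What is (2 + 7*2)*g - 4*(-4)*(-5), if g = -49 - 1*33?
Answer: -1392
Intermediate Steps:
g = -82 (g = -49 - 33 = -82)
(2 + 7*2)*g - 4*(-4)*(-5) = (2 + 7*2)*(-82) - 4*(-4)*(-5) = (2 + 14)*(-82) + 16*(-5) = 16*(-82) - 80 = -1312 - 80 = -1392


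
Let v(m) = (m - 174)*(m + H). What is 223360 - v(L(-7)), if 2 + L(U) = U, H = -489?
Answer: 132226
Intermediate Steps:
L(U) = -2 + U
v(m) = (-489 + m)*(-174 + m) (v(m) = (m - 174)*(m - 489) = (-174 + m)*(-489 + m) = (-489 + m)*(-174 + m))
223360 - v(L(-7)) = 223360 - (85086 + (-2 - 7)² - 663*(-2 - 7)) = 223360 - (85086 + (-9)² - 663*(-9)) = 223360 - (85086 + 81 + 5967) = 223360 - 1*91134 = 223360 - 91134 = 132226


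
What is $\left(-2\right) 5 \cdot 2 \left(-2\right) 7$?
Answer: $280$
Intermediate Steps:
$\left(-2\right) 5 \cdot 2 \left(-2\right) 7 = \left(-10\right) 2 \left(-2\right) 7 = \left(-20\right) \left(-2\right) 7 = 40 \cdot 7 = 280$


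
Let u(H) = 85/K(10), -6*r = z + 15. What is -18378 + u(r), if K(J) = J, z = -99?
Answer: -36739/2 ≈ -18370.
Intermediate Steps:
r = 14 (r = -(-99 + 15)/6 = -⅙*(-84) = 14)
u(H) = 17/2 (u(H) = 85/10 = 85*(⅒) = 17/2)
-18378 + u(r) = -18378 + 17/2 = -36739/2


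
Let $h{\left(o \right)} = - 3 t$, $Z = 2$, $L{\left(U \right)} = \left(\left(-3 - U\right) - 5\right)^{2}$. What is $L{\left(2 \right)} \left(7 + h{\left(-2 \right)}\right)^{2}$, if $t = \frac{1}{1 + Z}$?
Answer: $3600$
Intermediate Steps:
$L{\left(U \right)} = \left(-8 - U\right)^{2}$
$t = \frac{1}{3}$ ($t = \frac{1}{1 + 2} = \frac{1}{3} \approx 0.33333$)
$h{\left(o \right)} = -1$ ($h{\left(o \right)} = \left(-3\right) \frac{1}{3} = -1$)
$L{\left(2 \right)} \left(7 + h{\left(-2 \right)}\right)^{2} = \left(8 + 2\right)^{2} \left(7 - 1\right)^{2} = 10^{2} \cdot 6^{2} = 100 \cdot 36 = 3600$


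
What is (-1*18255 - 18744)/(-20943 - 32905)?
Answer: 36999/53848 ≈ 0.68710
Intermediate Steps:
(-1*18255 - 18744)/(-20943 - 32905) = (-18255 - 18744)/(-53848) = -36999*(-1/53848) = 36999/53848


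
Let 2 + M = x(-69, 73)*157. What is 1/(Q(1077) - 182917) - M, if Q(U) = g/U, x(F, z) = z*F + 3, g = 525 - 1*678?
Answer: 51899457526001/65667254 ≈ 7.9034e+5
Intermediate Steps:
g = -153 (g = 525 - 678 = -153)
x(F, z) = 3 + F*z (x(F, z) = F*z + 3 = 3 + F*z)
Q(U) = -153/U
M = -790340 (M = -2 + (3 - 69*73)*157 = -2 + (3 - 5037)*157 = -2 - 5034*157 = -2 - 790338 = -790340)
1/(Q(1077) - 182917) - M = 1/(-153/1077 - 182917) - 1*(-790340) = 1/(-153*1/1077 - 182917) + 790340 = 1/(-51/359 - 182917) + 790340 = 1/(-65667254/359) + 790340 = -359/65667254 + 790340 = 51899457526001/65667254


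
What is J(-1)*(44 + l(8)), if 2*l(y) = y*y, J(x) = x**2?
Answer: 76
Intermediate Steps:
l(y) = y**2/2 (l(y) = (y*y)/2 = y**2/2)
J(-1)*(44 + l(8)) = (-1)**2*(44 + (1/2)*8**2) = 1*(44 + (1/2)*64) = 1*(44 + 32) = 1*76 = 76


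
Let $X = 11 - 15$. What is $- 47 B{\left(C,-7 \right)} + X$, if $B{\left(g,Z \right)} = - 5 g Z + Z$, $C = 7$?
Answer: $-11190$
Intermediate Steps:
$B{\left(g,Z \right)} = Z - 5 Z g$ ($B{\left(g,Z \right)} = - 5 Z g + Z = Z - 5 Z g$)
$X = -4$
$- 47 B{\left(C,-7 \right)} + X = - 47 \left(- 7 \left(1 - 35\right)\right) - 4 = - 47 \left(\left(-7\right) \left(-34\right)\right) - 4 = \left(-47\right) 238 - 4 = -11186 - 4 = -11190$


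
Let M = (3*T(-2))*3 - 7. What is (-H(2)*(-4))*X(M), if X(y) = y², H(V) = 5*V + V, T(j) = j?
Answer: 30000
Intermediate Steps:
H(V) = 6*V
M = -25 (M = (3*(-2))*3 - 7 = -6*3 - 7 = -18 - 7 = -25)
(-H(2)*(-4))*X(M) = (-6*2*(-4))*(-25)² = (-1*12*(-4))*625 = -12*(-4)*625 = 48*625 = 30000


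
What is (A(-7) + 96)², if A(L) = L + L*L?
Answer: 19044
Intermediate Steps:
A(L) = L + L²
(A(-7) + 96)² = (-7*(1 - 7) + 96)² = (-7*(-6) + 96)² = (42 + 96)² = 138² = 19044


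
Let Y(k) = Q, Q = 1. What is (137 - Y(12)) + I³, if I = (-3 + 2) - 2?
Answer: 109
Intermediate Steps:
Y(k) = 1
I = -3 (I = -1 - 2 = -3)
(137 - Y(12)) + I³ = (137 - 1*1) + (-3)³ = (137 - 1) - 27 = 136 - 27 = 109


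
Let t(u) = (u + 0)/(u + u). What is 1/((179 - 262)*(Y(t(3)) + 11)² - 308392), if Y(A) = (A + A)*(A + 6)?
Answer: -4/1335243 ≈ -2.9957e-6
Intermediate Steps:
t(u) = ½ (t(u) = u/((2*u)) = u*(1/(2*u)) = ½)
Y(A) = 2*A*(6 + A) (Y(A) = (2*A)*(6 + A) = 2*A*(6 + A))
1/((179 - 262)*(Y(t(3)) + 11)² - 308392) = 1/((179 - 262)*(2*(½)*(6 + ½) + 11)² - 308392) = 1/(-83*(2*(½)*(13/2) + 11)² - 308392) = 1/(-83*(13/2 + 11)² - 308392) = 1/(-83*(35/2)² - 308392) = 1/(-83*1225/4 - 308392) = 1/(-101675/4 - 308392) = 1/(-1335243/4) = -4/1335243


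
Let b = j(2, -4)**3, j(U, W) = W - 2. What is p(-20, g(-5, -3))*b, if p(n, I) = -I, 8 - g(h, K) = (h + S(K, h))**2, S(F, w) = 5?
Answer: 1728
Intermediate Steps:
j(U, W) = -2 + W
g(h, K) = 8 - (5 + h)**2 (g(h, K) = 8 - (h + 5)**2 = 8 - (5 + h)**2)
b = -216 (b = (-2 - 4)**3 = (-6)**3 = -216)
p(-20, g(-5, -3))*b = -(8 - (5 - 5)**2)*(-216) = -(8 - 1*0**2)*(-216) = -(8 - 1*0)*(-216) = -(8 + 0)*(-216) = -1*8*(-216) = -8*(-216) = 1728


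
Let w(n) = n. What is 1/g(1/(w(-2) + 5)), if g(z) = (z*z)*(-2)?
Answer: -9/2 ≈ -4.5000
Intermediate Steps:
g(z) = -2*z² (g(z) = z²*(-2) = -2*z²)
1/g(1/(w(-2) + 5)) = 1/(-2/(-2 + 5)²) = 1/(-2*(1/3)²) = 1/(-2*(⅓)²) = 1/(-2*⅑) = 1/(-2/9) = -9/2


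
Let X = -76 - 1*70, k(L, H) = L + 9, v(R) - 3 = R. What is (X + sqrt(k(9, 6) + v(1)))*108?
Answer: -15768 + 108*sqrt(22) ≈ -15261.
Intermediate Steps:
v(R) = 3 + R
k(L, H) = 9 + L
X = -146 (X = -76 - 70 = -146)
(X + sqrt(k(9, 6) + v(1)))*108 = (-146 + sqrt((9 + 9) + (3 + 1)))*108 = (-146 + sqrt(18 + 4))*108 = (-146 + sqrt(22))*108 = -15768 + 108*sqrt(22)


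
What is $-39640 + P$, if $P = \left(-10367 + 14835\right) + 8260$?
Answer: $-26912$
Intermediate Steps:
$P = 12728$ ($P = 4468 + 8260 = 12728$)
$-39640 + P = -39640 + 12728 = -26912$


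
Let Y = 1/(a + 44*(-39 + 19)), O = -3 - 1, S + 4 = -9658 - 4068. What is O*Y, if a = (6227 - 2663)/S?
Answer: 13730/3021491 ≈ 0.0045441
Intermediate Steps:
S = -13730 (S = -4 + (-9658 - 4068) = -4 - 13726 = -13730)
a = -1782/6865 (a = (6227 - 2663)/(-13730) = 3564*(-1/13730) = -1782/6865 ≈ -0.25958)
O = -4
Y = -6865/6042982 (Y = 1/(-1782/6865 + 44*(-39 + 19)) = 1/(-1782/6865 + 44*(-20)) = 1/(-1782/6865 - 880) = 1/(-6042982/6865) = -6865/6042982 ≈ -0.0011360)
O*Y = -4*(-6865/6042982) = 13730/3021491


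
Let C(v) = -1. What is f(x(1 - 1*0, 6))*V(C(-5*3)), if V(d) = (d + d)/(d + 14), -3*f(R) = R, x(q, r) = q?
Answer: 2/39 ≈ 0.051282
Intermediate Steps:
f(R) = -R/3
V(d) = 2*d/(14 + d) (V(d) = (2*d)/(14 + d) = 2*d/(14 + d))
f(x(1 - 1*0, 6))*V(C(-5*3)) = (-(1 - 1*0)/3)*(2*(-1)/(14 - 1)) = (-(1 + 0)/3)*(2*(-1)/13) = (-⅓*1)*(2*(-1)*(1/13)) = -⅓*(-2/13) = 2/39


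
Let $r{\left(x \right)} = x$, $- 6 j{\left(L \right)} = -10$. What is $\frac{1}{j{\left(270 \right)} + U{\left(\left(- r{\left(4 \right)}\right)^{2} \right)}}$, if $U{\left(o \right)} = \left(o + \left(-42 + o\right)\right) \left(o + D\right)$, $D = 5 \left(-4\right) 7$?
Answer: $\frac{3}{3725} \approx 0.00080537$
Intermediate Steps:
$j{\left(L \right)} = \frac{5}{3}$ ($j{\left(L \right)} = \left(- \frac{1}{6}\right) \left(-10\right) = \frac{5}{3}$)
$D = -140$ ($D = \left(-20\right) 7 = -140$)
$U{\left(o \right)} = \left(-140 + o\right) \left(-42 + 2 o\right)$ ($U{\left(o \right)} = \left(o + \left(-42 + o\right)\right) \left(o - 140\right) = \left(-42 + 2 o\right) \left(-140 + o\right) = \left(-140 + o\right) \left(-42 + 2 o\right)$)
$\frac{1}{j{\left(270 \right)} + U{\left(\left(- r{\left(4 \right)}\right)^{2} \right)}} = \frac{1}{\frac{5}{3} + \left(5880 - 322 \left(\left(-1\right) 4\right)^{2} + 2 \left(\left(\left(-1\right) 4\right)^{2}\right)^{2}\right)} = \frac{1}{\frac{5}{3} + \left(5880 - 322 \left(-4\right)^{2} + 2 \left(\left(-4\right)^{2}\right)^{2}\right)} = \frac{1}{\frac{5}{3} + \left(5880 - 5152 + 2 \cdot 16^{2}\right)} = \frac{1}{\frac{5}{3} + \left(5880 - 5152 + 2 \cdot 256\right)} = \frac{1}{\frac{5}{3} + \left(5880 - 5152 + 512\right)} = \frac{1}{\frac{5}{3} + 1240} = \frac{1}{\frac{3725}{3}} = \frac{3}{3725}$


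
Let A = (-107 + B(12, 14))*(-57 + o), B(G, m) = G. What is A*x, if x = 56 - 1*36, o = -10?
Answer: 127300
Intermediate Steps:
x = 20 (x = 56 - 36 = 20)
A = 6365 (A = (-107 + 12)*(-57 - 10) = -95*(-67) = 6365)
A*x = 6365*20 = 127300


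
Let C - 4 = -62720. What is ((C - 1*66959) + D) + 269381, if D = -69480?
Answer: 70226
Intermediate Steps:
C = -62716 (C = 4 - 62720 = -62716)
((C - 1*66959) + D) + 269381 = ((-62716 - 1*66959) - 69480) + 269381 = ((-62716 - 66959) - 69480) + 269381 = (-129675 - 69480) + 269381 = -199155 + 269381 = 70226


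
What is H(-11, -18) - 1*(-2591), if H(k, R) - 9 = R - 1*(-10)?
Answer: 2592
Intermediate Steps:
H(k, R) = 19 + R (H(k, R) = 9 + (R - 1*(-10)) = 9 + (R + 10) = 9 + (10 + R) = 19 + R)
H(-11, -18) - 1*(-2591) = (19 - 18) - 1*(-2591) = 1 + 2591 = 2592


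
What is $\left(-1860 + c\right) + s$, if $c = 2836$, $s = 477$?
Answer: $1453$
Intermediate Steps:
$\left(-1860 + c\right) + s = \left(-1860 + 2836\right) + 477 = 976 + 477 = 1453$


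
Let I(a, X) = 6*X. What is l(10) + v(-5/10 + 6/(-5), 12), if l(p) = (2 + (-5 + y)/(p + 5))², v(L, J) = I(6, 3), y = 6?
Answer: 5011/225 ≈ 22.271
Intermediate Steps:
v(L, J) = 18 (v(L, J) = 6*3 = 18)
l(p) = (2 + 1/(5 + p))² (l(p) = (2 + (-5 + 6)/(p + 5))² = (2 + 1/(5 + p))²)
l(10) + v(-5/10 + 6/(-5), 12) = (11 + 2*10)²/(5 + 10)² + 18 = (11 + 20)²/15² + 18 = (1/225)*31² + 18 = (1/225)*961 + 18 = 961/225 + 18 = 5011/225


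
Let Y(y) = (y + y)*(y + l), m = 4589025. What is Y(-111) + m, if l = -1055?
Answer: 4847877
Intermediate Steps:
Y(y) = 2*y*(-1055 + y) (Y(y) = (y + y)*(y - 1055) = (2*y)*(-1055 + y) = 2*y*(-1055 + y))
Y(-111) + m = 2*(-111)*(-1055 - 111) + 4589025 = 2*(-111)*(-1166) + 4589025 = 258852 + 4589025 = 4847877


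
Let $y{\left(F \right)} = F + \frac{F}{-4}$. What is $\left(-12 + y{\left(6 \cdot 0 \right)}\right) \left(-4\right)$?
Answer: $48$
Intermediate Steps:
$y{\left(F \right)} = \frac{3 F}{4}$ ($y{\left(F \right)} = F + F \left(- \frac{1}{4}\right) = F - \frac{F}{4} = \frac{3 F}{4}$)
$\left(-12 + y{\left(6 \cdot 0 \right)}\right) \left(-4\right) = \left(-12 + \frac{3 \cdot 6 \cdot 0}{4}\right) \left(-4\right) = \left(-12 + \frac{3}{4} \cdot 0\right) \left(-4\right) = \left(-12 + 0\right) \left(-4\right) = \left(-12\right) \left(-4\right) = 48$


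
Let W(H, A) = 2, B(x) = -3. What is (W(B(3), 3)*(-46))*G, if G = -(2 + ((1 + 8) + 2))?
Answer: 1196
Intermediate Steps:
G = -13 (G = -(2 + (9 + 2)) = -(2 + 11) = -1*13 = -13)
(W(B(3), 3)*(-46))*G = (2*(-46))*(-13) = -92*(-13) = 1196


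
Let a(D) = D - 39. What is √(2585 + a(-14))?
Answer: 2*√633 ≈ 50.319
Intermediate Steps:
a(D) = -39 + D
√(2585 + a(-14)) = √(2585 + (-39 - 14)) = √(2585 - 53) = √2532 = 2*√633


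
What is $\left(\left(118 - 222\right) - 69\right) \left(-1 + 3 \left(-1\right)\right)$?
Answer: $692$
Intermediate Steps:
$\left(\left(118 - 222\right) - 69\right) \left(-1 + 3 \left(-1\right)\right) = \left(\left(118 - 222\right) - 69\right) \left(-1 - 3\right) = \left(-104 - 69\right) \left(-4\right) = \left(-173\right) \left(-4\right) = 692$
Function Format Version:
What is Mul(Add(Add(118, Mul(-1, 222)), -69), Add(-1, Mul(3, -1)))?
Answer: 692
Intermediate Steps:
Mul(Add(Add(118, Mul(-1, 222)), -69), Add(-1, Mul(3, -1))) = Mul(Add(Add(118, -222), -69), Add(-1, -3)) = Mul(Add(-104, -69), -4) = Mul(-173, -4) = 692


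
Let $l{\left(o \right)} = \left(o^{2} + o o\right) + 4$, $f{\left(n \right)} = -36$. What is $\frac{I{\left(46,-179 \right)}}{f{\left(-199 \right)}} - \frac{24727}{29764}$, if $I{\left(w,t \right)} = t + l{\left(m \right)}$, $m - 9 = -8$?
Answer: $\frac{532375}{133938} \approx 3.9748$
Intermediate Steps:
$m = 1$ ($m = 9 - 8 = 1$)
$l{\left(o \right)} = 4 + 2 o^{2}$ ($l{\left(o \right)} = \left(o^{2} + o^{2}\right) + 4 = 2 o^{2} + 4 = 4 + 2 o^{2}$)
$I{\left(w,t \right)} = 6 + t$ ($I{\left(w,t \right)} = t + \left(4 + 2 \cdot 1^{2}\right) = t + \left(4 + 2 \cdot 1\right) = t + \left(4 + 2\right) = t + 6 = 6 + t$)
$\frac{I{\left(46,-179 \right)}}{f{\left(-199 \right)}} - \frac{24727}{29764} = \frac{6 - 179}{-36} - \frac{24727}{29764} = \left(-173\right) \left(- \frac{1}{36}\right) - \frac{24727}{29764} = \frac{173}{36} - \frac{24727}{29764} = \frac{532375}{133938}$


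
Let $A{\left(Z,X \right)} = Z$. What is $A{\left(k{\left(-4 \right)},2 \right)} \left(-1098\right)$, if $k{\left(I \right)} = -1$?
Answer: $1098$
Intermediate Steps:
$A{\left(k{\left(-4 \right)},2 \right)} \left(-1098\right) = \left(-1\right) \left(-1098\right) = 1098$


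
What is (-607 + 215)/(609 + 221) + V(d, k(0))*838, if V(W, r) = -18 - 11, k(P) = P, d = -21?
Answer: -10085526/415 ≈ -24302.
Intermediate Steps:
V(W, r) = -29
(-607 + 215)/(609 + 221) + V(d, k(0))*838 = (-607 + 215)/(609 + 221) - 29*838 = -392/830 - 24302 = -392*1/830 - 24302 = -196/415 - 24302 = -10085526/415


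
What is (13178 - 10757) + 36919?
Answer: 39340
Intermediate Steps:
(13178 - 10757) + 36919 = 2421 + 36919 = 39340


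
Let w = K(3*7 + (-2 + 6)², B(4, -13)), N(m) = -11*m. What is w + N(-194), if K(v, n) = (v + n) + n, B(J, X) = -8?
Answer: 2155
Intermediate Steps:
K(v, n) = v + 2*n (K(v, n) = (n + v) + n = v + 2*n)
w = 21 (w = (3*7 + (-2 + 6)²) + 2*(-8) = (21 + 4²) - 16 = (21 + 16) - 16 = 37 - 16 = 21)
w + N(-194) = 21 - 11*(-194) = 21 + 2134 = 2155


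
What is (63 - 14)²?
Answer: 2401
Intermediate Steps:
(63 - 14)² = 49² = 2401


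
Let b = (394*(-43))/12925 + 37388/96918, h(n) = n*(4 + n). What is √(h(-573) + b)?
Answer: √5116060206058823893641/125266515 ≈ 571.00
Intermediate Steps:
b = -579372428/626332575 (b = -16942*1/12925 + 37388*(1/96918) = -16942/12925 + 18694/48459 = -579372428/626332575 ≈ -0.92502)
√(h(-573) + b) = √(-573*(4 - 573) - 579372428/626332575) = √(-573*(-569) - 579372428/626332575) = √(326037 - 579372428/626332575) = √(204207014382847/626332575) = √5116060206058823893641/125266515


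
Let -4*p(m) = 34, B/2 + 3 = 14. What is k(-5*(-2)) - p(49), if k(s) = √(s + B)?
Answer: 17/2 + 4*√2 ≈ 14.157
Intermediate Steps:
B = 22 (B = -6 + 2*14 = -6 + 28 = 22)
k(s) = √(22 + s) (k(s) = √(s + 22) = √(22 + s))
p(m) = -17/2 (p(m) = -¼*34 = -17/2)
k(-5*(-2)) - p(49) = √(22 - 5*(-2)) - 1*(-17/2) = √(22 + 10) + 17/2 = √32 + 17/2 = 4*√2 + 17/2 = 17/2 + 4*√2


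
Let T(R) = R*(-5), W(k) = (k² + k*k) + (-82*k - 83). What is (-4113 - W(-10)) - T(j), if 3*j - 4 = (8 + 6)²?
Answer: -14150/3 ≈ -4716.7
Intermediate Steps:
W(k) = -83 - 82*k + 2*k² (W(k) = (k² + k²) + (-83 - 82*k) = 2*k² + (-83 - 82*k) = -83 - 82*k + 2*k²)
j = 200/3 (j = 4/3 + (8 + 6)²/3 = 4/3 + (⅓)*14² = 4/3 + (⅓)*196 = 4/3 + 196/3 = 200/3 ≈ 66.667)
T(R) = -5*R
(-4113 - W(-10)) - T(j) = (-4113 - (-83 - 82*(-10) + 2*(-10)²)) - (-5)*200/3 = (-4113 - (-83 + 820 + 2*100)) - 1*(-1000/3) = (-4113 - (-83 + 820 + 200)) + 1000/3 = (-4113 - 1*937) + 1000/3 = (-4113 - 937) + 1000/3 = -5050 + 1000/3 = -14150/3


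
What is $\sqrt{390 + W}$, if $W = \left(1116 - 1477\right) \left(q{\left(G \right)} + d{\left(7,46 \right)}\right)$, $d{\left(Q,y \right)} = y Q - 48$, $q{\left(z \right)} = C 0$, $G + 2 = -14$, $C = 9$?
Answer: $2 i \sqrt{24631} \approx 313.89 i$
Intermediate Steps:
$G = -16$ ($G = -2 - 14 = -16$)
$q{\left(z \right)} = 0$ ($q{\left(z \right)} = 9 \cdot 0 = 0$)
$d{\left(Q,y \right)} = -48 + Q y$ ($d{\left(Q,y \right)} = Q y - 48 = -48 + Q y$)
$W = -98914$ ($W = \left(1116 - 1477\right) \left(0 + \left(-48 + 7 \cdot 46\right)\right) = - 361 \left(0 + \left(-48 + 322\right)\right) = - 361 \left(0 + 274\right) = \left(-361\right) 274 = -98914$)
$\sqrt{390 + W} = \sqrt{390 - 98914} = \sqrt{-98524} = 2 i \sqrt{24631}$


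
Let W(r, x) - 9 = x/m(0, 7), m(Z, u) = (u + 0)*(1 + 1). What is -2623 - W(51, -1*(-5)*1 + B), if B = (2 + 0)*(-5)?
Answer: -36843/14 ≈ -2631.6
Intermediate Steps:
B = -10 (B = 2*(-5) = -10)
m(Z, u) = 2*u (m(Z, u) = u*2 = 2*u)
W(r, x) = 9 + x/14 (W(r, x) = 9 + x/((2*7)) = 9 + x/14)
-2623 - W(51, -1*(-5)*1 + B) = -2623 - (9 + (-1*(-5)*1 - 10)/14) = -2623 - (9 + (5*1 - 10)/14) = -2623 - (9 + (5 - 10)/14) = -2623 - (9 + (1/14)*(-5)) = -2623 - (9 - 5/14) = -2623 - 1*121/14 = -2623 - 121/14 = -36843/14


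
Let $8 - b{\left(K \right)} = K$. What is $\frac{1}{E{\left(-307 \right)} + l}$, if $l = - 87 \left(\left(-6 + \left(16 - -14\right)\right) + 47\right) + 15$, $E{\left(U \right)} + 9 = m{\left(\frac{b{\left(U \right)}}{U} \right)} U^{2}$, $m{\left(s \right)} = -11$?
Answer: $- \frac{1}{1042910} \approx -9.5885 \cdot 10^{-7}$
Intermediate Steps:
$b{\left(K \right)} = 8 - K$
$E{\left(U \right)} = -9 - 11 U^{2}$
$l = -6162$ ($l = - 87 \left(\left(-6 + \left(16 + 14\right)\right) + 47\right) + 15 = - 87 \left(\left(-6 + 30\right) + 47\right) + 15 = - 87 \left(24 + 47\right) + 15 = \left(-87\right) 71 + 15 = -6177 + 15 = -6162$)
$\frac{1}{E{\left(-307 \right)} + l} = \frac{1}{\left(-9 - 11 \left(-307\right)^{2}\right) - 6162} = \frac{1}{\left(-9 - 1036739\right) - 6162} = \frac{1}{-1036748 - 6162} = \frac{1}{-1042910} = - \frac{1}{1042910}$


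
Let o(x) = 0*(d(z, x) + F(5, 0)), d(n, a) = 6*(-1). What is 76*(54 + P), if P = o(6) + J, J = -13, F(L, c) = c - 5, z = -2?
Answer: 3116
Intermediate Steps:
F(L, c) = -5 + c
d(n, a) = -6
o(x) = 0 (o(x) = 0*(-6 + (-5 + 0)) = 0*(-6 - 5) = 0*(-11) = 0)
P = -13 (P = 0 - 13 = -13)
76*(54 + P) = 76*(54 - 13) = 76*41 = 3116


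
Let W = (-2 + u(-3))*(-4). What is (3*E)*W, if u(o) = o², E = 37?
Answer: -3108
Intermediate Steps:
W = -28 (W = (-2 + (-3)²)*(-4) = (-2 + 9)*(-4) = 7*(-4) = -28)
(3*E)*W = (3*37)*(-28) = 111*(-28) = -3108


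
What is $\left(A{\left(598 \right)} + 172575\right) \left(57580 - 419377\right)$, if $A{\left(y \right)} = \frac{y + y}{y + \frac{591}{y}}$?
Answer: $- \frac{22364921982427401}{358195} \approx -6.2438 \cdot 10^{10}$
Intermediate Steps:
$A{\left(y \right)} = \frac{2 y}{y + \frac{591}{y}}$
$\left(A{\left(598 \right)} + 172575\right) \left(57580 - 419377\right) = \left(\frac{2 \cdot 598^{2}}{591 + 598^{2}} + 172575\right) \left(57580 - 419377\right) = \left(2 \cdot 357604 \frac{1}{591 + 357604} + 172575\right) \left(-361797\right) = \left(2 \cdot 357604 \cdot \frac{1}{358195} + 172575\right) \left(-361797\right) = \left(\frac{715208}{358195} + 172575\right) \left(-361797\right) = \frac{61816217333}{358195} \left(-361797\right) = - \frac{22364921982427401}{358195}$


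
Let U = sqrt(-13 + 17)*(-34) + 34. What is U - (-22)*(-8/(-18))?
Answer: -218/9 ≈ -24.222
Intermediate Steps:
U = -34 (U = sqrt(4)*(-34) + 34 = 2*(-34) + 34 = -68 + 34 = -34)
U - (-22)*(-8/(-18)) = -34 - (-22)*(-8/(-18)) = -34 - (-22)*(-8*(-1/18)) = -34 - (-22)*4/9 = -34 - 1*(-88/9) = -34 + 88/9 = -218/9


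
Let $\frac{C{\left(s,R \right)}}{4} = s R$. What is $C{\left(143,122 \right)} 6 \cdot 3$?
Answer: $1256112$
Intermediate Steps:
$C{\left(s,R \right)} = 4 R s$ ($C{\left(s,R \right)} = 4 s R = 4 R s$)
$C{\left(143,122 \right)} 6 \cdot 3 = 4 \cdot 122 \cdot 143 \cdot 6 \cdot 3 = 69784 \cdot 18 = 1256112$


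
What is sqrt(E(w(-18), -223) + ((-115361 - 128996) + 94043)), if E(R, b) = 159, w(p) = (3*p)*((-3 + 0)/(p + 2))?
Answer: I*sqrt(150155) ≈ 387.5*I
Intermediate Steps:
w(p) = -9*p/(2 + p) (w(p) = (3*p)*(-3/(2 + p)) = -9*p/(2 + p))
sqrt(E(w(-18), -223) + ((-115361 - 128996) + 94043)) = sqrt(159 + ((-115361 - 128996) + 94043)) = sqrt(159 + (-244357 + 94043)) = sqrt(159 - 150314) = sqrt(-150155) = I*sqrt(150155)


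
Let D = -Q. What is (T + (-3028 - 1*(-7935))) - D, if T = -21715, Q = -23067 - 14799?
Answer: -54674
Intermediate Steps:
Q = -37866
D = 37866 (D = -1*(-37866) = 37866)
(T + (-3028 - 1*(-7935))) - D = (-21715 + (-3028 - 1*(-7935))) - 1*37866 = (-21715 + (-3028 + 7935)) - 37866 = (-21715 + 4907) - 37866 = -16808 - 37866 = -54674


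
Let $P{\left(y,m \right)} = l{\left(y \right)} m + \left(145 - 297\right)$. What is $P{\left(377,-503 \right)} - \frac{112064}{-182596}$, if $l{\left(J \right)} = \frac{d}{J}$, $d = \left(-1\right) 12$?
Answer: $- \frac{2329770900}{17209673} \approx -135.38$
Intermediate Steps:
$d = -12$
$l{\left(J \right)} = - \frac{12}{J}$
$P{\left(y,m \right)} = -152 - \frac{12 m}{y}$ ($P{\left(y,m \right)} = - \frac{12}{y} m + \left(145 - 297\right) = - \frac{12 m}{y} + \left(145 - 297\right) = - \frac{12 m}{y} - 152 = -152 - \frac{12 m}{y}$)
$P{\left(377,-503 \right)} - \frac{112064}{-182596} = \left(-152 - - \frac{6036}{377}\right) - \frac{112064}{-182596} = \left(-152 - \left(-6036\right) \frac{1}{377}\right) - - \frac{28016}{45649} = \left(-152 + \frac{6036}{377}\right) + \frac{28016}{45649} = - \frac{51268}{377} + \frac{28016}{45649} = - \frac{2329770900}{17209673}$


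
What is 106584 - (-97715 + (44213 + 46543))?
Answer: 113543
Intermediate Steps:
106584 - (-97715 + (44213 + 46543)) = 106584 - (-97715 + 90756) = 106584 - 1*(-6959) = 106584 + 6959 = 113543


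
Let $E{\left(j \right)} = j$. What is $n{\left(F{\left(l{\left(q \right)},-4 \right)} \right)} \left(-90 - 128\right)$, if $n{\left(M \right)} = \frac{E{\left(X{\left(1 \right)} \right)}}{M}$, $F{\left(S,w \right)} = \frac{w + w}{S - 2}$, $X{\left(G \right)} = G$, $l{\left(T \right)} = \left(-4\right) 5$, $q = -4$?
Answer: $- \frac{1199}{2} \approx -599.5$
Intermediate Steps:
$l{\left(T \right)} = -20$
$F{\left(S,w \right)} = \frac{2 w}{-2 + S}$
$n{\left(M \right)} = \frac{1}{M}$ ($n{\left(M \right)} = 1 \frac{1}{M} = \frac{1}{M}$)
$n{\left(F{\left(l{\left(q \right)},-4 \right)} \right)} \left(-90 - 128\right) = \frac{-90 - 128}{2 \left(-4\right) \frac{1}{-2 - 20}} = \frac{1}{2 \left(-4\right) \frac{1}{-22}} \left(-218\right) = \frac{1}{2 \left(-4\right) \left(- \frac{1}{22}\right)} \left(-218\right) = \frac{1}{\frac{4}{11}} \left(-218\right) = \frac{11}{4} \left(-218\right) = - \frac{1199}{2}$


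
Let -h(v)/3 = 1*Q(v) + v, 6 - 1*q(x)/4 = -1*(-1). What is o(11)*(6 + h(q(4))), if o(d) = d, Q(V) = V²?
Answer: -13794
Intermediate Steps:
q(x) = 20 (q(x) = 24 - (-4)*(-1) = 24 - 4*1 = 24 - 4 = 20)
h(v) = -3*v - 3*v² (h(v) = -3*(1*v² + v) = -3*(v² + v) = -3*(v + v²) = -3*v - 3*v²)
o(11)*(6 + h(q(4))) = 11*(6 + 3*20*(-1 - 1*20)) = 11*(6 + 3*20*(-1 - 20)) = 11*(6 + 3*20*(-21)) = 11*(6 - 1260) = 11*(-1254) = -13794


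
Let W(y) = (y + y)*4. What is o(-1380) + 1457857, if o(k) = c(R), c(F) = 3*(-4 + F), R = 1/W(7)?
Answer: 81639323/56 ≈ 1.4578e+6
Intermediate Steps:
W(y) = 8*y (W(y) = (2*y)*4 = 8*y)
R = 1/56 (R = 1/(8*7) = 1/56 ≈ 0.017857)
c(F) = -12 + 3*F
o(k) = -669/56 (o(k) = -12 + 3*(1/56) = -12 + 3/56 = -669/56)
o(-1380) + 1457857 = -669/56 + 1457857 = 81639323/56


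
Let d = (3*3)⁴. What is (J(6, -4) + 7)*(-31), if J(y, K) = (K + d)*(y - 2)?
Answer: -813285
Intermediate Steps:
d = 6561 (d = 9⁴ = 6561)
J(y, K) = (-2 + y)*(6561 + K) (J(y, K) = (K + 6561)*(y - 2) = (6561 + K)*(-2 + y) = (-2 + y)*(6561 + K))
(J(6, -4) + 7)*(-31) = ((-13122 - 2*(-4) + 6561*6 - 4*6) + 7)*(-31) = ((-13122 + 8 + 39366 - 24) + 7)*(-31) = (26228 + 7)*(-31) = 26235*(-31) = -813285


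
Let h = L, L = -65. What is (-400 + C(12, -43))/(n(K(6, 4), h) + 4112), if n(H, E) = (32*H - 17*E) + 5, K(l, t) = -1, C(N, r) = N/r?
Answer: -8606/111585 ≈ -0.077125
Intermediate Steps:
h = -65
n(H, E) = 5 - 17*E + 32*H (n(H, E) = (-17*E + 32*H) + 5 = 5 - 17*E + 32*H)
(-400 + C(12, -43))/(n(K(6, 4), h) + 4112) = (-400 + 12/(-43))/((5 - 17*(-65) + 32*(-1)) + 4112) = (-400 + 12*(-1/43))/((5 + 1105 - 32) + 4112) = (-400 - 12/43)/(1078 + 4112) = -17212/43/5190 = -17212/43*1/5190 = -8606/111585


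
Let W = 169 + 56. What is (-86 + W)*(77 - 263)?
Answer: -25854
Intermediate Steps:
W = 225
(-86 + W)*(77 - 263) = (-86 + 225)*(77 - 263) = 139*(-186) = -25854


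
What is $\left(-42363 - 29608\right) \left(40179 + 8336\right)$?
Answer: $-3491673065$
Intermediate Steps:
$\left(-42363 - 29608\right) \left(40179 + 8336\right) = \left(-71971\right) 48515 = -3491673065$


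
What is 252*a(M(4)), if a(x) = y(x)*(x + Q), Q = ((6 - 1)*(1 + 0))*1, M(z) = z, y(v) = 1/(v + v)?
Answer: 567/2 ≈ 283.50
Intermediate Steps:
y(v) = 1/(2*v)
Q = 5 (Q = (5*1)*1 = 5*1 = 5)
a(x) = (5 + x)/(2*x) (a(x) = (1/(2*x))*(x + 5) = (1/(2*x))*(5 + x) = (5 + x)/(2*x))
252*a(M(4)) = 252*((1/2)*(5 + 4)/4) = 252*((1/2)*(1/4)*9) = 252*(9/8) = 567/2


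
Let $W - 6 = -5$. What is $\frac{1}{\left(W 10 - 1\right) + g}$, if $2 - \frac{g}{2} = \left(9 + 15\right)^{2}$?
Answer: $- \frac{1}{1139} \approx -0.00087796$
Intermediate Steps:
$W = 1$ ($W = 6 - 5 = 1$)
$g = -1148$ ($g = 4 - 2 \left(9 + 15\right)^{2} = 4 - 2 \cdot 24^{2} = 4 - 1152 = -1148$)
$\frac{1}{\left(W 10 - 1\right) + g} = \frac{1}{\left(1 \cdot 10 - 1\right) - 1148} = \frac{1}{\left(10 - 1\right) - 1148} = \frac{1}{9 - 1148} = \frac{1}{-1139} = - \frac{1}{1139}$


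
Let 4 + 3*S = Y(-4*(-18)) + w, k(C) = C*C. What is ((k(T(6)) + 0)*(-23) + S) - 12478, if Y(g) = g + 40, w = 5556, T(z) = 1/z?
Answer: -381263/36 ≈ -10591.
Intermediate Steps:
k(C) = C**2
Y(g) = 40 + g
S = 1888 (S = -4/3 + ((40 - 4*(-18)) + 5556)/3 = -4/3 + ((40 + 72) + 5556)/3 = -4/3 + (112 + 5556)/3 = -4/3 + (1/3)*5668 = -4/3 + 5668/3 = 1888)
((k(T(6)) + 0)*(-23) + S) - 12478 = (((1/6)**2 + 0)*(-23) + 1888) - 12478 = ((1/36 + 0)*(-23) + 1888) - 12478 = ((1/36)*(-23) + 1888) - 12478 = (-23/36 + 1888) - 12478 = 67945/36 - 12478 = -381263/36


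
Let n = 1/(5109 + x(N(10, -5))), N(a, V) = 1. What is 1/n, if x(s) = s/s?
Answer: 5110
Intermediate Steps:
x(s) = 1
n = 1/5110 (n = 1/(5109 + 1) = 1/5110 ≈ 0.00019569)
1/n = 1/(1/5110) = 5110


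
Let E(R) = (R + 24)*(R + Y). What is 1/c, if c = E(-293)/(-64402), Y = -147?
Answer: -32201/59180 ≈ -0.54412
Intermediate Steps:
E(R) = (-147 + R)*(24 + R) (E(R) = (R + 24)*(R - 147) = (24 + R)*(-147 + R) = (-147 + R)*(24 + R))
c = -59180/32201 (c = (-3528 + (-293)² - 123*(-293))/(-64402) = (-3528 + 85849 + 36039)*(-1/64402) = 118360*(-1/64402) = -59180/32201 ≈ -1.8378)
1/c = 1/(-59180/32201) = -32201/59180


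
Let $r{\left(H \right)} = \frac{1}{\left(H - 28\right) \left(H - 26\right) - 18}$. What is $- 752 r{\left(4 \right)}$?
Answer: $- \frac{376}{255} \approx -1.4745$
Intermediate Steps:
$r{\left(H \right)} = \frac{1}{-18 + \left(-28 + H\right) \left(-26 + H\right)}$ ($r{\left(H \right)} = \frac{1}{\left(-28 + H\right) \left(-26 + H\right) - 18} = \frac{1}{-18 + \left(-28 + H\right) \left(-26 + H\right)}$)
$- 752 r{\left(4 \right)} = - \frac{752}{710 + 4^{2} - 216} = - \frac{752}{710 + 16 - 216} = - \frac{752}{510} = \left(-752\right) \frac{1}{510} = - \frac{376}{255}$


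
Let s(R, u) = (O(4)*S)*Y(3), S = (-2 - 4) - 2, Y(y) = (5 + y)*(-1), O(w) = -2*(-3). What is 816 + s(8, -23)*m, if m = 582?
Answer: 224304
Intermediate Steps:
O(w) = 6
Y(y) = -5 - y
S = -8 (S = -6 - 2 = -8)
s(R, u) = 384 (s(R, u) = (6*(-8))*(-5 - 1*3) = -48*(-5 - 3) = -48*(-8) = 384)
816 + s(8, -23)*m = 816 + 384*582 = 816 + 223488 = 224304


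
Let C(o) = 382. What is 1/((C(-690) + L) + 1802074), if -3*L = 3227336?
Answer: 3/2180032 ≈ 1.3761e-6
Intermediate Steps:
L = -3227336/3 (L = -1/3*3227336 = -3227336/3 ≈ -1.0758e+6)
1/((C(-690) + L) + 1802074) = 1/((382 - 3227336/3) + 1802074) = 1/(-3226190/3 + 1802074) = 1/(2180032/3) = 3/2180032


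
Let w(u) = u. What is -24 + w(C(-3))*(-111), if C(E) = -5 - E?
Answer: 198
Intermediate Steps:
-24 + w(C(-3))*(-111) = -24 + (-5 - 1*(-3))*(-111) = -24 + (-5 + 3)*(-111) = -24 - 2*(-111) = -24 + 222 = 198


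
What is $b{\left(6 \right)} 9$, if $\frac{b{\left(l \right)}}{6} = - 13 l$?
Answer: $-4212$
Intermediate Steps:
$b{\left(l \right)} = - 78 l$ ($b{\left(l \right)} = 6 \left(- 13 l\right) = - 78 l$)
$b{\left(6 \right)} 9 = \left(-78\right) 6 \cdot 9 = \left(-468\right) 9 = -4212$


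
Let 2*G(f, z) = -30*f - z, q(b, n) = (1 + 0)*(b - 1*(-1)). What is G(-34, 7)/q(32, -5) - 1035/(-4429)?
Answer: 4554887/292314 ≈ 15.582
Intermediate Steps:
q(b, n) = 1 + b (q(b, n) = 1*(b + 1) = 1*(1 + b) = 1 + b)
G(f, z) = -15*f - z/2 (G(f, z) = (-30*f - z)/2 = (-z - 30*f)/2 = -15*f - z/2)
G(-34, 7)/q(32, -5) - 1035/(-4429) = (-15*(-34) - ½*7)/(1 + 32) - 1035/(-4429) = (510 - 7/2)/33 - 1035*(-1/4429) = (1013/2)*(1/33) + 1035/4429 = 1013/66 + 1035/4429 = 4554887/292314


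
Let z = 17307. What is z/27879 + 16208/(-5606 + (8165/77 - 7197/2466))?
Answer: -7524063615903/3236744995301 ≈ -2.3246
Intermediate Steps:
z/27879 + 16208/(-5606 + (8165/77 - 7197/2466)) = 17307/27879 + 16208/(-5606 + (8165/77 - 7197/2466)) = 17307*(1/27879) + 16208/(-5606 + (8165*(1/77) - 7197*1/2466)) = 5769/9293 + 16208/(-5606 + (8165/77 - 2399/822)) = 5769/9293 + 16208/(-5606 + 6526907/63294) = 5769/9293 + 16208/(-348299257/63294) = 5769/9293 + 16208*(-63294/348299257) = 5769/9293 - 1025869152/348299257 = -7524063615903/3236744995301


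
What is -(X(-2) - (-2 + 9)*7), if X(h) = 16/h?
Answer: 57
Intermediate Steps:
-(X(-2) - (-2 + 9)*7) = -(16/(-2) - (-2 + 9)*7) = -(16*(-½) - 7*7) = -(-8 - 1*49) = -(-8 - 49) = -1*(-57) = 57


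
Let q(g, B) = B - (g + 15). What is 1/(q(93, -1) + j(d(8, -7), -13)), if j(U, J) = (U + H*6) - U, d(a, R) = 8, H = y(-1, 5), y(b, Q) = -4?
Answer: -1/133 ≈ -0.0075188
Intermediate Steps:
q(g, B) = -15 + B - g (q(g, B) = B - (15 + g) = B + (-15 - g) = -15 + B - g)
H = -4
j(U, J) = -24 (j(U, J) = (U - 4*6) - U = (U - 24) - U = (-24 + U) - U = -24)
1/(q(93, -1) + j(d(8, -7), -13)) = 1/((-15 - 1 - 1*93) - 24) = 1/((-15 - 1 - 93) - 24) = 1/(-109 - 24) = 1/(-133) = -1/133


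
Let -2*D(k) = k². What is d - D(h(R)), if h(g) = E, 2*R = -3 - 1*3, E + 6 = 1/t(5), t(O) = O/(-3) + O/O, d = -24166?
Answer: -193103/8 ≈ -24138.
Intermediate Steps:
t(O) = 1 - O/3 (t(O) = O*(-⅓) + 1 = -O/3 + 1 = 1 - O/3)
E = -15/2 (E = -6 + 1/(1 - ⅓*5) = -6 + 1/(1 - 5/3) = -6 + 1/(-⅔) = -6 - 3/2 = -15/2 ≈ -7.5000)
R = -3 (R = (-3 - 1*3)/2 = (-3 - 3)/2 = (½)*(-6) = -3)
h(g) = -15/2
D(k) = -k²/2
d - D(h(R)) = -24166 - (-1)*(-15/2)²/2 = -24166 - (-1)*225/(2*4) = -24166 - 1*(-225/8) = -24166 + 225/8 = -193103/8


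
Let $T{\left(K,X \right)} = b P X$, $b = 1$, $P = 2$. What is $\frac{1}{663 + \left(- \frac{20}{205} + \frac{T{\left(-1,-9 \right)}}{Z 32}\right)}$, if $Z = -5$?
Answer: $\frac{3280}{2174689} \approx 0.0015083$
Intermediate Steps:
$T{\left(K,X \right)} = 2 X$ ($T{\left(K,X \right)} = 1 \cdot 2 X = 2 X$)
$\frac{1}{663 + \left(- \frac{20}{205} + \frac{T{\left(-1,-9 \right)}}{Z 32}\right)} = \frac{1}{663 - \left(\frac{4}{41} - \frac{2 \left(-9\right)}{\left(-5\right) 32}\right)} = \frac{1}{663 - \left(\frac{4}{41} + \frac{18}{-160}\right)} = \frac{1}{663 - - \frac{49}{3280}} = \frac{1}{663 + \left(- \frac{4}{41} + \frac{9}{80}\right)} = \frac{1}{663 + \frac{49}{3280}} = \frac{1}{\frac{2174689}{3280}} = \frac{3280}{2174689}$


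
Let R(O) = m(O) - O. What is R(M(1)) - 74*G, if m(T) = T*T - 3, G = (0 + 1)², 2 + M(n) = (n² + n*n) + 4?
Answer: -65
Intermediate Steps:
M(n) = 2 + 2*n² (M(n) = -2 + ((n² + n*n) + 4) = -2 + ((n² + n²) + 4) = -2 + (2*n² + 4) = -2 + (4 + 2*n²) = 2 + 2*n²)
G = 1 (G = 1² = 1)
m(T) = -3 + T² (m(T) = T² - 3 = -3 + T²)
R(O) = -3 + O² - O (R(O) = (-3 + O²) - O = -3 + O² - O)
R(M(1)) - 74*G = (-3 + (2 + 2*1²)² - (2 + 2*1²)) - 74*1 = (-3 + (2 + 2*1)² - (2 + 2*1)) - 74 = (-3 + (2 + 2)² - (2 + 2)) - 74 = (-3 + 4² - 1*4) - 74 = (-3 + 16 - 4) - 74 = 9 - 74 = -65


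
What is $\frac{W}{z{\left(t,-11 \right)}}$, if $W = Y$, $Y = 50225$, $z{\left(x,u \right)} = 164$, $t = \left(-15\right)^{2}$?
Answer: $\frac{1225}{4} \approx 306.25$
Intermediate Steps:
$t = 225$
$W = 50225$
$\frac{W}{z{\left(t,-11 \right)}} = \frac{50225}{164} = 50225 \cdot \frac{1}{164} = \frac{1225}{4}$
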